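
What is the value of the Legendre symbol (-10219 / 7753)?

(-10219 / 7753)
  = (5287 / 7753)    [-10219 ≡ 5287 mod 7753]
  = (7753 / 5287)    [QR: 7753 ≡ 1 mod 4, sign kept]
  = (2466 / 5287)    [7753 ≡ 2466 mod 5287]
  = (1233 / 5287)    [5287 ≡ 7 mod 8 ⇒ (2 / 5287) = +1]
  = (5287 / 1233)    [QR: 1233 ≡ 1 mod 4, sign kept]
  = (355 / 1233)    [5287 ≡ 355 mod 1233]
  = (1233 / 355)    [QR: 1233 ≡ 1 mod 4, sign kept]
  = (168 / 355)    [1233 ≡ 168 mod 355]
  = -(21 / 355)    [355 ≡ 3 mod 8 ⇒ (2 / 355)^3 = -1]
  = -(355 / 21)    [QR: 21 ≡ 1 mod 4, sign kept]
  = -(19 / 21)    [355 ≡ 19 mod 21]
  = -(21 / 19)    [QR: 21 ≡ 1 mod 4, sign kept]
  = -(2 / 19)    [21 ≡ 2 mod 19]
  = (1 / 19)    [19 ≡ 3 mod 8 ⇒ (2 / 19) = -1]
  = 1    [(1 / 19) = 1]

1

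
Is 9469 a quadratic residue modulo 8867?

yes

(9469/8867)
  = (602/8867)    [9469 ≡ 602 mod 8867]
  = -(301/8867)    [8867 ≡ 3 mod 8 ⇒ (2/8867) = -1]
  = -(8867/301)    [QR: 301 ≡ 1 mod 4, sign kept]
  = -(138/301)    [8867 ≡ 138 mod 301]
  = (69/301)    [301 ≡ 5 mod 8 ⇒ (2/301) = -1]
  = (301/69)    [QR: 69 ≡ 1 mod 4, sign kept]
  = (25/69)    [301 ≡ 25 mod 69]
  = (69/25)    [QR: 25 ≡ 1 mod 4, sign kept]
  = (19/25)    [69 ≡ 19 mod 25]
  = (25/19)    [QR: 25 ≡ 1 mod 4, sign kept]
  = (6/19)    [25 ≡ 6 mod 19]
  = -(3/19)    [19 ≡ 3 mod 8 ⇒ (2/19) = -1]
  = (19/3)    [QR: both ≡ 3 mod 4, sign flips]
  = (1/3)    [19 ≡ 1 mod 3]
  = 1    [(1/3) = 1]
The Legendre symbol is 1, so x^2 ≡ 9469 (mod 8867) has solution.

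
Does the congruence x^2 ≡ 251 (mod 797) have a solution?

no

797 ≡ 1 (mod 4), so quadratic reciprocity gives (251/797) = (797/251). Reduce: 797 ≡ 44 (mod 251). Now have (44/251).
Factor out 2: 44 = 2^2·11. Since 251 ≡ 3 (mod 8), (2/251) = -1, and (2/251)^2 = +1. Now have (11/251).
Both 11 ≡ 3 and 251 ≡ 3 (mod 4), so reciprocity gives (11/251) = -(251/11). Reduce: 251 ≡ 9 (mod 11). Now have -(9/11).
9 ≡ 1 (mod 4), so quadratic reciprocity gives (9/11) = (11/9). Reduce: 11 ≡ 2 (mod 9). Now have -(2/9).
Factor out 2: 2 = 2. Since 9 ≡ 1 (mod 8), (2/9) = +1. Now have -(1/9).
(1/9) = 1. Collecting the sign factors: -1.
(251/797) = -1, and 797 is prime, so 251 is not a quadratic residue mod 797.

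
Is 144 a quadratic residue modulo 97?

yes

Reduce the numerator: 144 ≡ 47 (mod 97), so (144/97) = (47/97).
97 ≡ 1 (mod 4), so quadratic reciprocity gives (47/97) = (97/47). Reduce: 97 ≡ 3 (mod 47). Now have (3/47).
Both 3 ≡ 3 and 47 ≡ 3 (mod 4), so reciprocity gives (3/47) = -(47/3). Reduce: 47 ≡ 2 (mod 3). Now have -(2/3).
Factor out 2: 2 = 2. Since 3 ≡ 3 (mod 8), (2/3) = -1. Now have (1/3).
(1/3) = 1. Collecting the sign factors: 1.
(144/97) = 1, and 97 is prime, so 144 is a quadratic residue mod 97.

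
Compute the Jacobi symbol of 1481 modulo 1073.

-1

Reduce the numerator: 1481 ≡ 408 (mod 1073), so (1481/1073) = (408/1073).
Factor out 2: 408 = 2^3·51. Since 1073 ≡ 1 (mod 8), (2/1073) = +1, and (2/1073)^3 = +1. Now have (51/1073).
1073 ≡ 1 (mod 4), so quadratic reciprocity gives (51/1073) = (1073/51). Reduce: 1073 ≡ 2 (mod 51). Now have (2/51).
Factor out 2: 2 = 2. Since 51 ≡ 3 (mod 8), (2/51) = -1. Now have -(1/51).
(1/51) = 1. Collecting the sign factors: -1.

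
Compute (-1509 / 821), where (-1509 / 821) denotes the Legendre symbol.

1

(-1509 / 821)
  = (133 / 821)    [-1509 ≡ 133 mod 821]
  = (821 / 133)    [QR: 133 ≡ 1 mod 4, sign kept]
  = (23 / 133)    [821 ≡ 23 mod 133]
  = (133 / 23)    [QR: 133 ≡ 1 mod 4, sign kept]
  = (18 / 23)    [133 ≡ 18 mod 23]
  = (9 / 23)    [23 ≡ 7 mod 8 ⇒ (2 / 23) = +1]
  = (23 / 9)    [QR: 9 ≡ 1 mod 4, sign kept]
  = (5 / 9)    [23 ≡ 5 mod 9]
  = (9 / 5)    [QR: 5 ≡ 1 mod 4, sign kept]
  = (4 / 5)    [9 ≡ 4 mod 5]
  = (1 / 5)    [5 ≡ 5 mod 8 ⇒ (2 / 5)^2 = +1]
  = 1    [(1 / 5) = 1]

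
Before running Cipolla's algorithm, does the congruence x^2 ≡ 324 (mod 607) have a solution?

(324/607)
  = (81/607)    [607 ≡ 7 mod 8 ⇒ (2/607)^2 = +1]
  = (607/81)    [QR: 81 ≡ 1 mod 4, sign kept]
  = (40/81)    [607 ≡ 40 mod 81]
  = (5/81)    [81 ≡ 1 mod 8 ⇒ (2/81)^3 = +1]
  = (81/5)    [QR: 5 ≡ 1 mod 4, sign kept]
  = (1/5)    [81 ≡ 1 mod 5]
  = 1    [(1/5) = 1]
(324/607) = 1, and 607 is prime, so 324 is a quadratic residue mod 607.

yes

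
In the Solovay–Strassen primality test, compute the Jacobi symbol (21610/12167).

Reduce the numerator: 21610 ≡ 9443 (mod 12167), so (21610/12167) = (9443/12167).
Both 9443 ≡ 3 and 12167 ≡ 3 (mod 4), so reciprocity gives (9443/12167) = -(12167/9443). Reduce: 12167 ≡ 2724 (mod 9443). Now have -(2724/9443).
Factor out 2: 2724 = 2^2·681. Since 9443 ≡ 3 (mod 8), (2/9443) = -1, and (2/9443)^2 = +1. Now have -(681/9443).
681 ≡ 1 (mod 4), so quadratic reciprocity gives (681/9443) = (9443/681). Reduce: 9443 ≡ 590 (mod 681). Now have -(590/681).
Factor out 2: 590 = 2·295. Since 681 ≡ 1 (mod 8), (2/681) = +1. Now have -(295/681).
681 ≡ 1 (mod 4), so quadratic reciprocity gives (295/681) = (681/295). Reduce: 681 ≡ 91 (mod 295). Now have -(91/295).
Both 91 ≡ 3 and 295 ≡ 3 (mod 4), so reciprocity gives (91/295) = -(295/91). Reduce: 295 ≡ 22 (mod 91). Now have (22/91).
Factor out 2: 22 = 2·11. Since 91 ≡ 3 (mod 8), (2/91) = -1. Now have -(11/91).
Both 11 ≡ 3 and 91 ≡ 3 (mod 4), so reciprocity gives (11/91) = -(91/11). Reduce: 91 ≡ 3 (mod 11). Now have (3/11).
Both 3 ≡ 3 and 11 ≡ 3 (mod 4), so reciprocity gives (3/11) = -(11/3). Reduce: 11 ≡ 2 (mod 3). Now have -(2/3).
Factor out 2: 2 = 2. Since 3 ≡ 3 (mod 8), (2/3) = -1. Now have (1/3).
(1/3) = 1. Collecting the sign factors: 1.

1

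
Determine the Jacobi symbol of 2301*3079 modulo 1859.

0

By multiplicativity, (2301·3079/1859) = (2301/1859)·(3079/1859).
First factor (2301/1859):
(2301/1859)
  = (442/1859)    [2301 ≡ 442 mod 1859]
  = -(221/1859)    [1859 ≡ 3 mod 8 ⇒ (2/1859) = -1]
  = -(1859/221)    [QR: 221 ≡ 1 mod 4, sign kept]
  = -(91/221)    [1859 ≡ 91 mod 221]
  = -(221/91)    [QR: 221 ≡ 1 mod 4, sign kept]
  = -(39/91)    [221 ≡ 39 mod 91]
  = (91/39)    [QR: both ≡ 3 mod 4, sign flips]
  = (13/39)    [91 ≡ 13 mod 39]
  = (39/13)    [QR: 13 ≡ 1 mod 4, sign kept]
  = (0/13)    [39 ≡ 0 mod 13]
  = 0    [numerator 0, gcd > 1]
Second factor (3079/1859):
(3079/1859)
  = (1220/1859)    [3079 ≡ 1220 mod 1859]
  = (305/1859)    [1859 ≡ 3 mod 8 ⇒ (2/1859)^2 = +1]
  = (1859/305)    [QR: 305 ≡ 1 mod 4, sign kept]
  = (29/305)    [1859 ≡ 29 mod 305]
  = (305/29)    [QR: 29 ≡ 1 mod 4, sign kept]
  = (15/29)    [305 ≡ 15 mod 29]
  = (29/15)    [QR: 29 ≡ 1 mod 4, sign kept]
  = (14/15)    [29 ≡ 14 mod 15]
  = (7/15)    [15 ≡ 7 mod 8 ⇒ (2/15) = +1]
  = -(15/7)    [QR: both ≡ 3 mod 4, sign flips]
  = -(1/7)    [15 ≡ 1 mod 7]
  = -1    [(1/7) = 1]
Product: (0)·(-1) = 0.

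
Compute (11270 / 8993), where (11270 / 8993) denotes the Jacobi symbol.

0

(11270 / 8993)
  = (2277 / 8993)    [11270 ≡ 2277 mod 8993]
  = (8993 / 2277)    [QR: 2277 ≡ 1 mod 4, sign kept]
  = (2162 / 2277)    [8993 ≡ 2162 mod 2277]
  = -(1081 / 2277)    [2277 ≡ 5 mod 8 ⇒ (2 / 2277) = -1]
  = -(2277 / 1081)    [QR: 1081 ≡ 1 mod 4, sign kept]
  = -(115 / 1081)    [2277 ≡ 115 mod 1081]
  = -(1081 / 115)    [QR: 1081 ≡ 1 mod 4, sign kept]
  = -(46 / 115)    [1081 ≡ 46 mod 115]
  = (23 / 115)    [115 ≡ 3 mod 8 ⇒ (2 / 115) = -1]
  = -(115 / 23)    [QR: both ≡ 3 mod 4, sign flips]
  = -(0 / 23)    [115 ≡ 0 mod 23]
  = 0    [numerator 0, gcd > 1]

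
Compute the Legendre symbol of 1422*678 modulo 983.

-1

By multiplicativity, (1422·678 / 983) = (1422 / 983)·(678 / 983).
First factor (1422 / 983):
Reduce the numerator: 1422 ≡ 439 (mod 983), so (1422 / 983) = (439 / 983).
Both 439 ≡ 3 and 983 ≡ 3 (mod 4), so reciprocity gives (439 / 983) = -(983 / 439). Reduce: 983 ≡ 105 (mod 439). Now have -(105 / 439).
105 ≡ 1 (mod 4), so quadratic reciprocity gives (105 / 439) = (439 / 105). Reduce: 439 ≡ 19 (mod 105). Now have -(19 / 105).
105 ≡ 1 (mod 4), so quadratic reciprocity gives (19 / 105) = (105 / 19). Reduce: 105 ≡ 10 (mod 19). Now have -(10 / 19).
Factor out 2: 10 = 2·5. Since 19 ≡ 3 (mod 8), (2 / 19) = -1. Now have (5 / 19).
5 ≡ 1 (mod 4), so quadratic reciprocity gives (5 / 19) = (19 / 5). Reduce: 19 ≡ 4 (mod 5). Now have (4 / 5).
Factor out 2: 4 = 2^2. Since 5 ≡ 5 (mod 8), (2 / 5) = -1, and (2 / 5)^2 = +1. Now have (1 / 5).
(1 / 5) = 1. Collecting the sign factors: 1.
Second factor (678 / 983):
Factor out 2: 678 = 2·339. Since 983 ≡ 7 (mod 8), (2 / 983) = +1. Now have (339 / 983).
Both 339 ≡ 3 and 983 ≡ 3 (mod 4), so reciprocity gives (339 / 983) = -(983 / 339). Reduce: 983 ≡ 305 (mod 339). Now have -(305 / 339).
305 ≡ 1 (mod 4), so quadratic reciprocity gives (305 / 339) = (339 / 305). Reduce: 339 ≡ 34 (mod 305). Now have -(34 / 305).
Factor out 2: 34 = 2·17. Since 305 ≡ 1 (mod 8), (2 / 305) = +1. Now have -(17 / 305).
17 ≡ 1 (mod 4), so quadratic reciprocity gives (17 / 305) = (305 / 17). Reduce: 305 ≡ 16 (mod 17). Now have -(16 / 17).
Factor out 2: 16 = 2^4. Since 17 ≡ 1 (mod 8), (2 / 17) = +1, and (2 / 17)^4 = +1. Now have -(1 / 17).
(1 / 17) = 1. Collecting the sign factors: -1.
Product: (1)·(-1) = -1.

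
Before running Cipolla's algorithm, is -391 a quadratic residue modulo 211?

no

Pull out -1: (-391/211) = (-1/211)·(391/211). Since 211 ≡ 3 (mod 4), (-1/211) = -1. Now have -(391/211).
Reduce the numerator: 391 ≡ 180 (mod 211), so (391/211) = (180/211).
Factor out 2: 180 = 2^2·45. Since 211 ≡ 3 (mod 8), (2/211) = -1, and (2/211)^2 = +1. Now have -(45/211).
45 ≡ 1 (mod 4), so quadratic reciprocity gives (45/211) = (211/45). Reduce: 211 ≡ 31 (mod 45). Now have -(31/45).
45 ≡ 1 (mod 4), so quadratic reciprocity gives (31/45) = (45/31). Reduce: 45 ≡ 14 (mod 31). Now have -(14/31).
Factor out 2: 14 = 2·7. Since 31 ≡ 7 (mod 8), (2/31) = +1. Now have -(7/31).
Both 7 ≡ 3 and 31 ≡ 3 (mod 4), so reciprocity gives (7/31) = -(31/7). Reduce: 31 ≡ 3 (mod 7). Now have (3/7).
Both 3 ≡ 3 and 7 ≡ 3 (mod 4), so reciprocity gives (3/7) = -(7/3). Reduce: 7 ≡ 1 (mod 3). Now have -(1/3).
(1/3) = 1. Collecting the sign factors: -1.
The Legendre symbol is -1, so x^2 ≡ -391 (mod 211) has no solution.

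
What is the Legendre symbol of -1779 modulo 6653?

-1

(-1779/6653)
  = (1779/6653)    [6653 ≡ 1 mod 4 ⇒ (-1/6653) = +1]
  = (6653/1779)    [QR: 6653 ≡ 1 mod 4, sign kept]
  = (1316/1779)    [6653 ≡ 1316 mod 1779]
  = (329/1779)    [1779 ≡ 3 mod 8 ⇒ (2/1779)^2 = +1]
  = (1779/329)    [QR: 329 ≡ 1 mod 4, sign kept]
  = (134/329)    [1779 ≡ 134 mod 329]
  = (67/329)    [329 ≡ 1 mod 8 ⇒ (2/329) = +1]
  = (329/67)    [QR: 329 ≡ 1 mod 4, sign kept]
  = (61/67)    [329 ≡ 61 mod 67]
  = (67/61)    [QR: 61 ≡ 1 mod 4, sign kept]
  = (6/61)    [67 ≡ 6 mod 61]
  = -(3/61)    [61 ≡ 5 mod 8 ⇒ (2/61) = -1]
  = -(61/3)    [QR: 61 ≡ 1 mod 4, sign kept]
  = -(1/3)    [61 ≡ 1 mod 3]
  = -1    [(1/3) = 1]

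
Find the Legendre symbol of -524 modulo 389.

-1

(-524/389)
  = (254/389)    [-524 ≡ 254 mod 389]
  = -(127/389)    [389 ≡ 5 mod 8 ⇒ (2/389) = -1]
  = -(389/127)    [QR: 389 ≡ 1 mod 4, sign kept]
  = -(8/127)    [389 ≡ 8 mod 127]
  = -(1/127)    [127 ≡ 7 mod 8 ⇒ (2/127)^3 = +1]
  = -1    [(1/127) = 1]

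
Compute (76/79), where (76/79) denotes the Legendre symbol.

1

(76/79)
  = (19/79)    [79 ≡ 7 mod 8 ⇒ (2/79)^2 = +1]
  = -(79/19)    [QR: both ≡ 3 mod 4, sign flips]
  = -(3/19)    [79 ≡ 3 mod 19]
  = (19/3)    [QR: both ≡ 3 mod 4, sign flips]
  = (1/3)    [19 ≡ 1 mod 3]
  = 1    [(1/3) = 1]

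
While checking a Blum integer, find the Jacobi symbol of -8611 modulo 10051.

Pull out -1: (-8611/10051) = (-1/10051)·(8611/10051). Since 10051 ≡ 3 (mod 4), (-1/10051) = -1. Now have -(8611/10051).
Both 8611 ≡ 3 and 10051 ≡ 3 (mod 4), so reciprocity gives (8611/10051) = -(10051/8611). Reduce: 10051 ≡ 1440 (mod 8611). Now have (1440/8611).
Factor out 2: 1440 = 2^5·45. Since 8611 ≡ 3 (mod 8), (2/8611) = -1, and (2/8611)^5 = -1. Now have -(45/8611).
45 ≡ 1 (mod 4), so quadratic reciprocity gives (45/8611) = (8611/45). Reduce: 8611 ≡ 16 (mod 45). Now have -(16/45).
Factor out 2: 16 = 2^4. Since 45 ≡ 5 (mod 8), (2/45) = -1, and (2/45)^4 = +1. Now have -(1/45).
(1/45) = 1. Collecting the sign factors: -1.

-1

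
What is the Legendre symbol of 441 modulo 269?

1

(441/269)
  = (172/269)    [441 ≡ 172 mod 269]
  = (43/269)    [269 ≡ 5 mod 8 ⇒ (2/269)^2 = +1]
  = (269/43)    [QR: 269 ≡ 1 mod 4, sign kept]
  = (11/43)    [269 ≡ 11 mod 43]
  = -(43/11)    [QR: both ≡ 3 mod 4, sign flips]
  = -(10/11)    [43 ≡ 10 mod 11]
  = (5/11)    [11 ≡ 3 mod 8 ⇒ (2/11) = -1]
  = (11/5)    [QR: 5 ≡ 1 mod 4, sign kept]
  = (1/5)    [11 ≡ 1 mod 5]
  = 1    [(1/5) = 1]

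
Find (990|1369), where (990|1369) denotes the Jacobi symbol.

Factor out 2: 990 = 2·495. Since 1369 ≡ 1 (mod 8), (2|1369) = +1. Now have (495|1369).
1369 ≡ 1 (mod 4), so quadratic reciprocity gives (495|1369) = (1369|495). Reduce: 1369 ≡ 379 (mod 495). Now have (379|495).
Both 379 ≡ 3 and 495 ≡ 3 (mod 4), so reciprocity gives (379|495) = -(495|379). Reduce: 495 ≡ 116 (mod 379). Now have -(116|379).
Factor out 2: 116 = 2^2·29. Since 379 ≡ 3 (mod 8), (2|379) = -1, and (2|379)^2 = +1. Now have -(29|379).
29 ≡ 1 (mod 4), so quadratic reciprocity gives (29|379) = (379|29). Reduce: 379 ≡ 2 (mod 29). Now have -(2|29).
Factor out 2: 2 = 2. Since 29 ≡ 5 (mod 8), (2|29) = -1. Now have (1|29).
(1|29) = 1. Collecting the sign factors: 1.

1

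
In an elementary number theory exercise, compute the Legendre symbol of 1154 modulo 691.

-1

Reduce the numerator: 1154 ≡ 463 (mod 691), so (1154|691) = (463|691).
Both 463 ≡ 3 and 691 ≡ 3 (mod 4), so reciprocity gives (463|691) = -(691|463). Reduce: 691 ≡ 228 (mod 463). Now have -(228|463).
Factor out 2: 228 = 2^2·57. Since 463 ≡ 7 (mod 8), (2|463) = +1, and (2|463)^2 = +1. Now have -(57|463).
57 ≡ 1 (mod 4), so quadratic reciprocity gives (57|463) = (463|57). Reduce: 463 ≡ 7 (mod 57). Now have -(7|57).
57 ≡ 1 (mod 4), so quadratic reciprocity gives (7|57) = (57|7). Reduce: 57 ≡ 1 (mod 7). Now have -(1|7).
(1|7) = 1. Collecting the sign factors: -1.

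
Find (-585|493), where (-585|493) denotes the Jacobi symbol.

(-585|493)
  = (401|493)    [-585 ≡ 401 mod 493]
  = (493|401)    [QR: 401 ≡ 1 mod 4, sign kept]
  = (92|401)    [493 ≡ 92 mod 401]
  = (23|401)    [401 ≡ 1 mod 8 ⇒ (2|401)^2 = +1]
  = (401|23)    [QR: 401 ≡ 1 mod 4, sign kept]
  = (10|23)    [401 ≡ 10 mod 23]
  = (5|23)    [23 ≡ 7 mod 8 ⇒ (2|23) = +1]
  = (23|5)    [QR: 5 ≡ 1 mod 4, sign kept]
  = (3|5)    [23 ≡ 3 mod 5]
  = (5|3)    [QR: 5 ≡ 1 mod 4, sign kept]
  = (2|3)    [5 ≡ 2 mod 3]
  = -(1|3)    [3 ≡ 3 mod 8 ⇒ (2|3) = -1]
  = -1    [(1|3) = 1]

-1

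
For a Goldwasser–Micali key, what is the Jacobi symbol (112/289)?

Factor out 2: 112 = 2^4·7. Since 289 ≡ 1 (mod 8), (2/289) = +1, and (2/289)^4 = +1. Now have (7/289).
289 ≡ 1 (mod 4), so quadratic reciprocity gives (7/289) = (289/7). Reduce: 289 ≡ 2 (mod 7). Now have (2/7).
Factor out 2: 2 = 2. Since 7 ≡ 7 (mod 8), (2/7) = +1. Now have (1/7).
(1/7) = 1. Collecting the sign factors: 1.

1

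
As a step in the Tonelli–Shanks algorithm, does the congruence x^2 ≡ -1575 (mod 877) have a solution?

Pull out -1: (-1575|877) = (-1|877)·(1575|877). Since 877 ≡ 1 (mod 4), (-1|877) = +1. Now have (1575|877).
Reduce the numerator: 1575 ≡ 698 (mod 877), so (1575|877) = (698|877).
Factor out 2: 698 = 2·349. Since 877 ≡ 5 (mod 8), (2|877) = -1. Now have -(349|877).
349 ≡ 1 (mod 4), so quadratic reciprocity gives (349|877) = (877|349). Reduce: 877 ≡ 179 (mod 349). Now have -(179|349).
349 ≡ 1 (mod 4), so quadratic reciprocity gives (179|349) = (349|179). Reduce: 349 ≡ 170 (mod 179). Now have -(170|179).
Factor out 2: 170 = 2·85. Since 179 ≡ 3 (mod 8), (2|179) = -1. Now have (85|179).
85 ≡ 1 (mod 4), so quadratic reciprocity gives (85|179) = (179|85). Reduce: 179 ≡ 9 (mod 85). Now have (9|85).
9 ≡ 1 (mod 4), so quadratic reciprocity gives (9|85) = (85|9). Reduce: 85 ≡ 4 (mod 9). Now have (4|9).
Factor out 2: 4 = 2^2. Since 9 ≡ 1 (mod 8), (2|9) = +1, and (2|9)^2 = +1. Now have (1|9).
(1|9) = 1. Collecting the sign factors: 1.
The Legendre symbol is 1, so x^2 ≡ -1575 (mod 877) has solution.

yes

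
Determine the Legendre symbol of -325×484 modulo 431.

By multiplicativity, (-325·484/431) = (-325/431)·(484/431).
First factor (-325/431):
(-325/431)
  = (106/431)    [-325 ≡ 106 mod 431]
  = (53/431)    [431 ≡ 7 mod 8 ⇒ (2/431) = +1]
  = (431/53)    [QR: 53 ≡ 1 mod 4, sign kept]
  = (7/53)    [431 ≡ 7 mod 53]
  = (53/7)    [QR: 53 ≡ 1 mod 4, sign kept]
  = (4/7)    [53 ≡ 4 mod 7]
  = (1/7)    [7 ≡ 7 mod 8 ⇒ (2/7)^2 = +1]
  = 1    [(1/7) = 1]
Second factor (484/431):
(484/431)
  = (53/431)    [484 ≡ 53 mod 431]
  = (431/53)    [QR: 53 ≡ 1 mod 4, sign kept]
  = (7/53)    [431 ≡ 7 mod 53]
  = (53/7)    [QR: 53 ≡ 1 mod 4, sign kept]
  = (4/7)    [53 ≡ 4 mod 7]
  = (1/7)    [7 ≡ 7 mod 8 ⇒ (2/7)^2 = +1]
  = 1    [(1/7) = 1]
Product: (1)·(1) = 1.

1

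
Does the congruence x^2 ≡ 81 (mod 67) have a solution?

yes

(81|67)
  = (14|67)    [81 ≡ 14 mod 67]
  = -(7|67)    [67 ≡ 3 mod 8 ⇒ (2|67) = -1]
  = (67|7)    [QR: both ≡ 3 mod 4, sign flips]
  = (4|7)    [67 ≡ 4 mod 7]
  = (1|7)    [7 ≡ 7 mod 8 ⇒ (2|7)^2 = +1]
  = 1    [(1|7) = 1]
(81|67) = 1, and 67 is prime, so 81 is a quadratic residue mod 67.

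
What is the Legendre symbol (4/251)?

(4/251)
  = (1/251)    [251 ≡ 3 mod 8 ⇒ (2/251)^2 = +1]
  = 1    [(1/251) = 1]

1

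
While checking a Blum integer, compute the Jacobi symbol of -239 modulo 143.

Reduce the numerator: -239 ≡ 47 (mod 143), so (-239/143) = (47/143).
Both 47 ≡ 3 and 143 ≡ 3 (mod 4), so reciprocity gives (47/143) = -(143/47). Reduce: 143 ≡ 2 (mod 47). Now have -(2/47).
Factor out 2: 2 = 2. Since 47 ≡ 7 (mod 8), (2/47) = +1. Now have -(1/47).
(1/47) = 1. Collecting the sign factors: -1.

-1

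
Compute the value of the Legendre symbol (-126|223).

Reduce the numerator: -126 ≡ 97 (mod 223), so (-126|223) = (97|223).
97 ≡ 1 (mod 4), so quadratic reciprocity gives (97|223) = (223|97). Reduce: 223 ≡ 29 (mod 97). Now have (29|97).
29 ≡ 1 (mod 4), so quadratic reciprocity gives (29|97) = (97|29). Reduce: 97 ≡ 10 (mod 29). Now have (10|29).
Factor out 2: 10 = 2·5. Since 29 ≡ 5 (mod 8), (2|29) = -1. Now have -(5|29).
5 ≡ 1 (mod 4), so quadratic reciprocity gives (5|29) = (29|5). Reduce: 29 ≡ 4 (mod 5). Now have -(4|5).
Factor out 2: 4 = 2^2. Since 5 ≡ 5 (mod 8), (2|5) = -1, and (2|5)^2 = +1. Now have -(1|5).
(1|5) = 1. Collecting the sign factors: -1.

-1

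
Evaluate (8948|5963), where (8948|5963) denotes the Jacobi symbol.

-1

Reduce the numerator: 8948 ≡ 2985 (mod 5963), so (8948|5963) = (2985|5963).
2985 ≡ 1 (mod 4), so quadratic reciprocity gives (2985|5963) = (5963|2985). Reduce: 5963 ≡ 2978 (mod 2985). Now have (2978|2985).
Factor out 2: 2978 = 2·1489. Since 2985 ≡ 1 (mod 8), (2|2985) = +1. Now have (1489|2985).
1489 ≡ 1 (mod 4), so quadratic reciprocity gives (1489|2985) = (2985|1489). Reduce: 2985 ≡ 7 (mod 1489). Now have (7|1489).
1489 ≡ 1 (mod 4), so quadratic reciprocity gives (7|1489) = (1489|7). Reduce: 1489 ≡ 5 (mod 7). Now have (5|7).
5 ≡ 1 (mod 4), so quadratic reciprocity gives (5|7) = (7|5). Reduce: 7 ≡ 2 (mod 5). Now have (2|5).
Factor out 2: 2 = 2. Since 5 ≡ 5 (mod 8), (2|5) = -1. Now have -(1|5).
(1|5) = 1. Collecting the sign factors: -1.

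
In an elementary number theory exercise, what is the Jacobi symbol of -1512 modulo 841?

Pull out -1: (-1512|841) = (-1|841)·(1512|841). Since 841 ≡ 1 (mod 4), (-1|841) = +1. Now have (1512|841).
Reduce the numerator: 1512 ≡ 671 (mod 841), so (1512|841) = (671|841).
841 ≡ 1 (mod 4), so quadratic reciprocity gives (671|841) = (841|671). Reduce: 841 ≡ 170 (mod 671). Now have (170|671).
Factor out 2: 170 = 2·85. Since 671 ≡ 7 (mod 8), (2|671) = +1. Now have (85|671).
85 ≡ 1 (mod 4), so quadratic reciprocity gives (85|671) = (671|85). Reduce: 671 ≡ 76 (mod 85). Now have (76|85).
Factor out 2: 76 = 2^2·19. Since 85 ≡ 5 (mod 8), (2|85) = -1, and (2|85)^2 = +1. Now have (19|85).
85 ≡ 1 (mod 4), so quadratic reciprocity gives (19|85) = (85|19). Reduce: 85 ≡ 9 (mod 19). Now have (9|19).
9 ≡ 1 (mod 4), so quadratic reciprocity gives (9|19) = (19|9). Reduce: 19 ≡ 1 (mod 9). Now have (1|9).
(1|9) = 1. Collecting the sign factors: 1.

1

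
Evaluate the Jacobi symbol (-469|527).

Reduce the numerator: -469 ≡ 58 (mod 527), so (-469|527) = (58|527).
Factor out 2: 58 = 2·29. Since 527 ≡ 7 (mod 8), (2|527) = +1. Now have (29|527).
29 ≡ 1 (mod 4), so quadratic reciprocity gives (29|527) = (527|29). Reduce: 527 ≡ 5 (mod 29). Now have (5|29).
5 ≡ 1 (mod 4), so quadratic reciprocity gives (5|29) = (29|5). Reduce: 29 ≡ 4 (mod 5). Now have (4|5).
Factor out 2: 4 = 2^2. Since 5 ≡ 5 (mod 8), (2|5) = -1, and (2|5)^2 = +1. Now have (1|5).
(1|5) = 1. Collecting the sign factors: 1.

1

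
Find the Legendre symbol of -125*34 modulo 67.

By multiplicativity, (-125·34/67) = (-125/67)·(34/67).
First factor (-125/67):
(-125/67)
  = (9/67)    [-125 ≡ 9 mod 67]
  = (67/9)    [QR: 9 ≡ 1 mod 4, sign kept]
  = (4/9)    [67 ≡ 4 mod 9]
  = (1/9)    [9 ≡ 1 mod 8 ⇒ (2/9)^2 = +1]
  = 1    [(1/9) = 1]
Second factor (34/67):
(34/67)
  = -(17/67)    [67 ≡ 3 mod 8 ⇒ (2/67) = -1]
  = -(67/17)    [QR: 17 ≡ 1 mod 4, sign kept]
  = -(16/17)    [67 ≡ 16 mod 17]
  = -(1/17)    [17 ≡ 1 mod 8 ⇒ (2/17)^4 = +1]
  = -1    [(1/17) = 1]
Product: (1)·(-1) = -1.

-1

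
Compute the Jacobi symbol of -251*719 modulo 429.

1

By multiplicativity, (-251·719 / 429) = (-251 / 429)·(719 / 429).
First factor (-251 / 429):
Reduce the numerator: -251 ≡ 178 (mod 429), so (-251 / 429) = (178 / 429).
Factor out 2: 178 = 2·89. Since 429 ≡ 5 (mod 8), (2 / 429) = -1. Now have -(89 / 429).
89 ≡ 1 (mod 4), so quadratic reciprocity gives (89 / 429) = (429 / 89). Reduce: 429 ≡ 73 (mod 89). Now have -(73 / 89).
73 ≡ 1 (mod 4), so quadratic reciprocity gives (73 / 89) = (89 / 73). Reduce: 89 ≡ 16 (mod 73). Now have -(16 / 73).
Factor out 2: 16 = 2^4. Since 73 ≡ 1 (mod 8), (2 / 73) = +1, and (2 / 73)^4 = +1. Now have -(1 / 73).
(1 / 73) = 1. Collecting the sign factors: -1.
Second factor (719 / 429):
Reduce the numerator: 719 ≡ 290 (mod 429), so (719 / 429) = (290 / 429).
Factor out 2: 290 = 2·145. Since 429 ≡ 5 (mod 8), (2 / 429) = -1. Now have -(145 / 429).
145 ≡ 1 (mod 4), so quadratic reciprocity gives (145 / 429) = (429 / 145). Reduce: 429 ≡ 139 (mod 145). Now have -(139 / 145).
145 ≡ 1 (mod 4), so quadratic reciprocity gives (139 / 145) = (145 / 139). Reduce: 145 ≡ 6 (mod 139). Now have -(6 / 139).
Factor out 2: 6 = 2·3. Since 139 ≡ 3 (mod 8), (2 / 139) = -1. Now have (3 / 139).
Both 3 ≡ 3 and 139 ≡ 3 (mod 4), so reciprocity gives (3 / 139) = -(139 / 3). Reduce: 139 ≡ 1 (mod 3). Now have -(1 / 3).
(1 / 3) = 1. Collecting the sign factors: -1.
Product: (-1)·(-1) = 1.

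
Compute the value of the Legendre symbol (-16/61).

Reduce the numerator: -16 ≡ 45 (mod 61), so (-16/61) = (45/61).
45 ≡ 1 (mod 4), so quadratic reciprocity gives (45/61) = (61/45). Reduce: 61 ≡ 16 (mod 45). Now have (16/45).
Factor out 2: 16 = 2^4. Since 45 ≡ 5 (mod 8), (2/45) = -1, and (2/45)^4 = +1. Now have (1/45).
(1/45) = 1. Collecting the sign factors: 1.

1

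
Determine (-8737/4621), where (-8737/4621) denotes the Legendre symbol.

1

Reduce the numerator: -8737 ≡ 505 (mod 4621), so (-8737/4621) = (505/4621).
505 ≡ 1 (mod 4), so quadratic reciprocity gives (505/4621) = (4621/505). Reduce: 4621 ≡ 76 (mod 505). Now have (76/505).
Factor out 2: 76 = 2^2·19. Since 505 ≡ 1 (mod 8), (2/505) = +1, and (2/505)^2 = +1. Now have (19/505).
505 ≡ 1 (mod 4), so quadratic reciprocity gives (19/505) = (505/19). Reduce: 505 ≡ 11 (mod 19). Now have (11/19).
Both 11 ≡ 3 and 19 ≡ 3 (mod 4), so reciprocity gives (11/19) = -(19/11). Reduce: 19 ≡ 8 (mod 11). Now have -(8/11).
Factor out 2: 8 = 2^3. Since 11 ≡ 3 (mod 8), (2/11) = -1, and (2/11)^3 = -1. Now have (1/11).
(1/11) = 1. Collecting the sign factors: 1.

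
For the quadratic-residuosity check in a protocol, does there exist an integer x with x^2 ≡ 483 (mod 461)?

yes

Reduce the numerator: 483 ≡ 22 (mod 461), so (483|461) = (22|461).
Factor out 2: 22 = 2·11. Since 461 ≡ 5 (mod 8), (2|461) = -1. Now have -(11|461).
461 ≡ 1 (mod 4), so quadratic reciprocity gives (11|461) = (461|11). Reduce: 461 ≡ 10 (mod 11). Now have -(10|11).
Factor out 2: 10 = 2·5. Since 11 ≡ 3 (mod 8), (2|11) = -1. Now have (5|11).
5 ≡ 1 (mod 4), so quadratic reciprocity gives (5|11) = (11|5). Reduce: 11 ≡ 1 (mod 5). Now have (1|5).
(1|5) = 1. Collecting the sign factors: 1.
The Legendre symbol is 1, so x^2 ≡ 483 (mod 461) has solution.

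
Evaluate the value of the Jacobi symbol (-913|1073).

-1

Pull out -1: (-913|1073) = (-1|1073)·(913|1073). Since 1073 ≡ 1 (mod 4), (-1|1073) = +1. Now have (913|1073).
913 ≡ 1 (mod 4), so quadratic reciprocity gives (913|1073) = (1073|913). Reduce: 1073 ≡ 160 (mod 913). Now have (160|913).
Factor out 2: 160 = 2^5·5. Since 913 ≡ 1 (mod 8), (2|913) = +1, and (2|913)^5 = +1. Now have (5|913).
5 ≡ 1 (mod 4), so quadratic reciprocity gives (5|913) = (913|5). Reduce: 913 ≡ 3 (mod 5). Now have (3|5).
5 ≡ 1 (mod 4), so quadratic reciprocity gives (3|5) = (5|3). Reduce: 5 ≡ 2 (mod 3). Now have (2|3).
Factor out 2: 2 = 2. Since 3 ≡ 3 (mod 8), (2|3) = -1. Now have -(1|3).
(1|3) = 1. Collecting the sign factors: -1.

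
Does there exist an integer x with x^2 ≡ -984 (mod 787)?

(-984/787)
  = -(984/787)    [787 ≡ 3 mod 4 ⇒ (-1/787) = -1]
  = -(197/787)    [984 ≡ 197 mod 787]
  = -(787/197)    [QR: 197 ≡ 1 mod 4, sign kept]
  = -(196/197)    [787 ≡ 196 mod 197]
  = -(49/197)    [197 ≡ 5 mod 8 ⇒ (2/197)^2 = +1]
  = -(197/49)    [QR: 49 ≡ 1 mod 4, sign kept]
  = -(1/49)    [197 ≡ 1 mod 49]
  = -1    [(1/49) = 1]
The Legendre symbol is -1, so x^2 ≡ -984 (mod 787) has no solution.

no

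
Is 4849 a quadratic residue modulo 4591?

no

Reduce the numerator: 4849 ≡ 258 (mod 4591), so (4849|4591) = (258|4591).
Factor out 2: 258 = 2·129. Since 4591 ≡ 7 (mod 8), (2|4591) = +1. Now have (129|4591).
129 ≡ 1 (mod 4), so quadratic reciprocity gives (129|4591) = (4591|129). Reduce: 4591 ≡ 76 (mod 129). Now have (76|129).
Factor out 2: 76 = 2^2·19. Since 129 ≡ 1 (mod 8), (2|129) = +1, and (2|129)^2 = +1. Now have (19|129).
129 ≡ 1 (mod 4), so quadratic reciprocity gives (19|129) = (129|19). Reduce: 129 ≡ 15 (mod 19). Now have (15|19).
Both 15 ≡ 3 and 19 ≡ 3 (mod 4), so reciprocity gives (15|19) = -(19|15). Reduce: 19 ≡ 4 (mod 15). Now have -(4|15).
Factor out 2: 4 = 2^2. Since 15 ≡ 7 (mod 8), (2|15) = +1, and (2|15)^2 = +1. Now have -(1|15).
(1|15) = 1. Collecting the sign factors: -1.
(4849|4591) = -1, and 4591 is prime, so 4849 is not a quadratic residue mod 4591.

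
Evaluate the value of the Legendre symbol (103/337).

337 ≡ 1 (mod 4), so quadratic reciprocity gives (103/337) = (337/103). Reduce: 337 ≡ 28 (mod 103). Now have (28/103).
Factor out 2: 28 = 2^2·7. Since 103 ≡ 7 (mod 8), (2/103) = +1, and (2/103)^2 = +1. Now have (7/103).
Both 7 ≡ 3 and 103 ≡ 3 (mod 4), so reciprocity gives (7/103) = -(103/7). Reduce: 103 ≡ 5 (mod 7). Now have -(5/7).
5 ≡ 1 (mod 4), so quadratic reciprocity gives (5/7) = (7/5). Reduce: 7 ≡ 2 (mod 5). Now have -(2/5).
Factor out 2: 2 = 2. Since 5 ≡ 5 (mod 8), (2/5) = -1. Now have (1/5).
(1/5) = 1. Collecting the sign factors: 1.

1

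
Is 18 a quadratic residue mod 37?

no

Factor out 2: 18 = 2·9. Since 37 ≡ 5 (mod 8), (2/37) = -1. Now have -(9/37).
9 ≡ 1 (mod 4), so quadratic reciprocity gives (9/37) = (37/9). Reduce: 37 ≡ 1 (mod 9). Now have -(1/9).
(1/9) = 1. Collecting the sign factors: -1.
(18/37) = -1, and 37 is prime, so 18 is not a quadratic residue mod 37.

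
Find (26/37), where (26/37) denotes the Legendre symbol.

1

Factor out 2: 26 = 2·13. Since 37 ≡ 5 (mod 8), (2/37) = -1. Now have -(13/37).
13 ≡ 1 (mod 4), so quadratic reciprocity gives (13/37) = (37/13). Reduce: 37 ≡ 11 (mod 13). Now have -(11/13).
13 ≡ 1 (mod 4), so quadratic reciprocity gives (11/13) = (13/11). Reduce: 13 ≡ 2 (mod 11). Now have -(2/11).
Factor out 2: 2 = 2. Since 11 ≡ 3 (mod 8), (2/11) = -1. Now have (1/11).
(1/11) = 1. Collecting the sign factors: 1.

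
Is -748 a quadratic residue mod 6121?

(-748/6121)
  = (5373/6121)    [-748 ≡ 5373 mod 6121]
  = (6121/5373)    [QR: 5373 ≡ 1 mod 4, sign kept]
  = (748/5373)    [6121 ≡ 748 mod 5373]
  = (187/5373)    [5373 ≡ 5 mod 8 ⇒ (2/5373)^2 = +1]
  = (5373/187)    [QR: 5373 ≡ 1 mod 4, sign kept]
  = (137/187)    [5373 ≡ 137 mod 187]
  = (187/137)    [QR: 137 ≡ 1 mod 4, sign kept]
  = (50/137)    [187 ≡ 50 mod 137]
  = (25/137)    [137 ≡ 1 mod 8 ⇒ (2/137) = +1]
  = (137/25)    [QR: 25 ≡ 1 mod 4, sign kept]
  = (12/25)    [137 ≡ 12 mod 25]
  = (3/25)    [25 ≡ 1 mod 8 ⇒ (2/25)^2 = +1]
  = (25/3)    [QR: 25 ≡ 1 mod 4, sign kept]
  = (1/3)    [25 ≡ 1 mod 3]
  = 1    [(1/3) = 1]
The Legendre symbol is 1, so x^2 ≡ -748 (mod 6121) has solution.

yes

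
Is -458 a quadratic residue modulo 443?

(-458/443)
  = (428/443)    [-458 ≡ 428 mod 443]
  = (107/443)    [443 ≡ 3 mod 8 ⇒ (2/443)^2 = +1]
  = -(443/107)    [QR: both ≡ 3 mod 4, sign flips]
  = -(15/107)    [443 ≡ 15 mod 107]
  = (107/15)    [QR: both ≡ 3 mod 4, sign flips]
  = (2/15)    [107 ≡ 2 mod 15]
  = (1/15)    [15 ≡ 7 mod 8 ⇒ (2/15) = +1]
  = 1    [(1/15) = 1]
The Legendre symbol is 1, so x^2 ≡ -458 (mod 443) has solution.

yes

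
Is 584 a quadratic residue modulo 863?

Factor out 2: 584 = 2^3·73. Since 863 ≡ 7 (mod 8), (2/863) = +1, and (2/863)^3 = +1. Now have (73/863).
73 ≡ 1 (mod 4), so quadratic reciprocity gives (73/863) = (863/73). Reduce: 863 ≡ 60 (mod 73). Now have (60/73).
Factor out 2: 60 = 2^2·15. Since 73 ≡ 1 (mod 8), (2/73) = +1, and (2/73)^2 = +1. Now have (15/73).
73 ≡ 1 (mod 4), so quadratic reciprocity gives (15/73) = (73/15). Reduce: 73 ≡ 13 (mod 15). Now have (13/15).
13 ≡ 1 (mod 4), so quadratic reciprocity gives (13/15) = (15/13). Reduce: 15 ≡ 2 (mod 13). Now have (2/13).
Factor out 2: 2 = 2. Since 13 ≡ 5 (mod 8), (2/13) = -1. Now have -(1/13).
(1/13) = 1. Collecting the sign factors: -1.
The Legendre symbol is -1, so x^2 ≡ 584 (mod 863) has no solution.

no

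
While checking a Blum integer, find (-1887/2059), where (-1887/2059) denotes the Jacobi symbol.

-1

(-1887/2059)
  = (172/2059)    [-1887 ≡ 172 mod 2059]
  = (43/2059)    [2059 ≡ 3 mod 8 ⇒ (2/2059)^2 = +1]
  = -(2059/43)    [QR: both ≡ 3 mod 4, sign flips]
  = -(38/43)    [2059 ≡ 38 mod 43]
  = (19/43)    [43 ≡ 3 mod 8 ⇒ (2/43) = -1]
  = -(43/19)    [QR: both ≡ 3 mod 4, sign flips]
  = -(5/19)    [43 ≡ 5 mod 19]
  = -(19/5)    [QR: 5 ≡ 1 mod 4, sign kept]
  = -(4/5)    [19 ≡ 4 mod 5]
  = -(1/5)    [5 ≡ 5 mod 8 ⇒ (2/5)^2 = +1]
  = -1    [(1/5) = 1]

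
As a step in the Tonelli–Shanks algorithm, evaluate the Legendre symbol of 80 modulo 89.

Factor out 2: 80 = 2^4·5. Since 89 ≡ 1 (mod 8), (2|89) = +1, and (2|89)^4 = +1. Now have (5|89).
5 ≡ 1 (mod 4), so quadratic reciprocity gives (5|89) = (89|5). Reduce: 89 ≡ 4 (mod 5). Now have (4|5).
Factor out 2: 4 = 2^2. Since 5 ≡ 5 (mod 8), (2|5) = -1, and (2|5)^2 = +1. Now have (1|5).
(1|5) = 1. Collecting the sign factors: 1.

1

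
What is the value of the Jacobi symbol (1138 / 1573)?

Factor out 2: 1138 = 2·569. Since 1573 ≡ 5 (mod 8), (2 / 1573) = -1. Now have -(569 / 1573).
569 ≡ 1 (mod 4), so quadratic reciprocity gives (569 / 1573) = (1573 / 569). Reduce: 1573 ≡ 435 (mod 569). Now have -(435 / 569).
569 ≡ 1 (mod 4), so quadratic reciprocity gives (435 / 569) = (569 / 435). Reduce: 569 ≡ 134 (mod 435). Now have -(134 / 435).
Factor out 2: 134 = 2·67. Since 435 ≡ 3 (mod 8), (2 / 435) = -1. Now have (67 / 435).
Both 67 ≡ 3 and 435 ≡ 3 (mod 4), so reciprocity gives (67 / 435) = -(435 / 67). Reduce: 435 ≡ 33 (mod 67). Now have -(33 / 67).
33 ≡ 1 (mod 4), so quadratic reciprocity gives (33 / 67) = (67 / 33). Reduce: 67 ≡ 1 (mod 33). Now have -(1 / 33).
(1 / 33) = 1. Collecting the sign factors: -1.

-1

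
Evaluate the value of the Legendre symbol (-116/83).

Reduce the numerator: -116 ≡ 50 (mod 83), so (-116/83) = (50/83).
Factor out 2: 50 = 2·25. Since 83 ≡ 3 (mod 8), (2/83) = -1. Now have -(25/83).
25 ≡ 1 (mod 4), so quadratic reciprocity gives (25/83) = (83/25). Reduce: 83 ≡ 8 (mod 25). Now have -(8/25).
Factor out 2: 8 = 2^3. Since 25 ≡ 1 (mod 8), (2/25) = +1, and (2/25)^3 = +1. Now have -(1/25).
(1/25) = 1. Collecting the sign factors: -1.

-1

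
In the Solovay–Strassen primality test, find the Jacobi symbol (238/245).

(238/245)
  = -(119/245)    [245 ≡ 5 mod 8 ⇒ (2/245) = -1]
  = -(245/119)    [QR: 245 ≡ 1 mod 4, sign kept]
  = -(7/119)    [245 ≡ 7 mod 119]
  = (119/7)    [QR: both ≡ 3 mod 4, sign flips]
  = (0/7)    [119 ≡ 0 mod 7]
  = 0    [numerator 0, gcd > 1]

0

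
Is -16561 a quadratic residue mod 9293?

yes

(-16561/9293)
  = (16561/9293)    [9293 ≡ 1 mod 4 ⇒ (-1/9293) = +1]
  = (7268/9293)    [16561 ≡ 7268 mod 9293]
  = (1817/9293)    [9293 ≡ 5 mod 8 ⇒ (2/9293)^2 = +1]
  = (9293/1817)    [QR: 1817 ≡ 1 mod 4, sign kept]
  = (208/1817)    [9293 ≡ 208 mod 1817]
  = (13/1817)    [1817 ≡ 1 mod 8 ⇒ (2/1817)^4 = +1]
  = (1817/13)    [QR: 13 ≡ 1 mod 4, sign kept]
  = (10/13)    [1817 ≡ 10 mod 13]
  = -(5/13)    [13 ≡ 5 mod 8 ⇒ (2/13) = -1]
  = -(13/5)    [QR: 5 ≡ 1 mod 4, sign kept]
  = -(3/5)    [13 ≡ 3 mod 5]
  = -(5/3)    [QR: 5 ≡ 1 mod 4, sign kept]
  = -(2/3)    [5 ≡ 2 mod 3]
  = (1/3)    [3 ≡ 3 mod 8 ⇒ (2/3) = -1]
  = 1    [(1/3) = 1]
The Legendre symbol is 1, so x^2 ≡ -16561 (mod 9293) has solution.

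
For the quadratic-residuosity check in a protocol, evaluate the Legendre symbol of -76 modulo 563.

(-76|563)
  = -(76|563)    [563 ≡ 3 mod 4 ⇒ (-1|563) = -1]
  = -(19|563)    [563 ≡ 3 mod 8 ⇒ (2|563)^2 = +1]
  = (563|19)    [QR: both ≡ 3 mod 4, sign flips]
  = (12|19)    [563 ≡ 12 mod 19]
  = (3|19)    [19 ≡ 3 mod 8 ⇒ (2|19)^2 = +1]
  = -(19|3)    [QR: both ≡ 3 mod 4, sign flips]
  = -(1|3)    [19 ≡ 1 mod 3]
  = -1    [(1|3) = 1]

-1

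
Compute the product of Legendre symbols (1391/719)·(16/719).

By multiplicativity, (1391·16/719) = (1391/719)·(16/719).
First factor (1391/719):
Reduce the numerator: 1391 ≡ 672 (mod 719), so (1391/719) = (672/719).
Factor out 2: 672 = 2^5·21. Since 719 ≡ 7 (mod 8), (2/719) = +1, and (2/719)^5 = +1. Now have (21/719).
21 ≡ 1 (mod 4), so quadratic reciprocity gives (21/719) = (719/21). Reduce: 719 ≡ 5 (mod 21). Now have (5/21).
5 ≡ 1 (mod 4), so quadratic reciprocity gives (5/21) = (21/5). Reduce: 21 ≡ 1 (mod 5). Now have (1/5).
(1/5) = 1. Collecting the sign factors: 1.
Second factor (16/719):
Factor out 2: 16 = 2^4. Since 719 ≡ 7 (mod 8), (2/719) = +1, and (2/719)^4 = +1. Now have (1/719).
(1/719) = 1. Collecting the sign factors: 1.
Product: (1)·(1) = 1.

1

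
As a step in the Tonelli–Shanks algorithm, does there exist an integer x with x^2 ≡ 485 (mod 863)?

485 ≡ 1 (mod 4), so quadratic reciprocity gives (485/863) = (863/485). Reduce: 863 ≡ 378 (mod 485). Now have (378/485).
Factor out 2: 378 = 2·189. Since 485 ≡ 5 (mod 8), (2/485) = -1. Now have -(189/485).
189 ≡ 1 (mod 4), so quadratic reciprocity gives (189/485) = (485/189). Reduce: 485 ≡ 107 (mod 189). Now have -(107/189).
189 ≡ 1 (mod 4), so quadratic reciprocity gives (107/189) = (189/107). Reduce: 189 ≡ 82 (mod 107). Now have -(82/107).
Factor out 2: 82 = 2·41. Since 107 ≡ 3 (mod 8), (2/107) = -1. Now have (41/107).
41 ≡ 1 (mod 4), so quadratic reciprocity gives (41/107) = (107/41). Reduce: 107 ≡ 25 (mod 41). Now have (25/41).
25 ≡ 1 (mod 4), so quadratic reciprocity gives (25/41) = (41/25). Reduce: 41 ≡ 16 (mod 25). Now have (16/25).
Factor out 2: 16 = 2^4. Since 25 ≡ 1 (mod 8), (2/25) = +1, and (2/25)^4 = +1. Now have (1/25).
(1/25) = 1. Collecting the sign factors: 1.
(485/863) = 1, and 863 is prime, so 485 is a quadratic residue mod 863.

yes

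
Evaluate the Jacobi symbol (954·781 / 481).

1

By multiplicativity, (954·781 / 481) = (954 / 481)·(781 / 481).
First factor (954 / 481):
Reduce the numerator: 954 ≡ 473 (mod 481), so (954 / 481) = (473 / 481).
473 ≡ 1 (mod 4), so quadratic reciprocity gives (473 / 481) = (481 / 473). Reduce: 481 ≡ 8 (mod 473). Now have (8 / 473).
Factor out 2: 8 = 2^3. Since 473 ≡ 1 (mod 8), (2 / 473) = +1, and (2 / 473)^3 = +1. Now have (1 / 473).
(1 / 473) = 1. Collecting the sign factors: 1.
Second factor (781 / 481):
Reduce the numerator: 781 ≡ 300 (mod 481), so (781 / 481) = (300 / 481).
Factor out 2: 300 = 2^2·75. Since 481 ≡ 1 (mod 8), (2 / 481) = +1, and (2 / 481)^2 = +1. Now have (75 / 481).
481 ≡ 1 (mod 4), so quadratic reciprocity gives (75 / 481) = (481 / 75). Reduce: 481 ≡ 31 (mod 75). Now have (31 / 75).
Both 31 ≡ 3 and 75 ≡ 3 (mod 4), so reciprocity gives (31 / 75) = -(75 / 31). Reduce: 75 ≡ 13 (mod 31). Now have -(13 / 31).
13 ≡ 1 (mod 4), so quadratic reciprocity gives (13 / 31) = (31 / 13). Reduce: 31 ≡ 5 (mod 13). Now have -(5 / 13).
5 ≡ 1 (mod 4), so quadratic reciprocity gives (5 / 13) = (13 / 5). Reduce: 13 ≡ 3 (mod 5). Now have -(3 / 5).
5 ≡ 1 (mod 4), so quadratic reciprocity gives (3 / 5) = (5 / 3). Reduce: 5 ≡ 2 (mod 3). Now have -(2 / 3).
Factor out 2: 2 = 2. Since 3 ≡ 3 (mod 8), (2 / 3) = -1. Now have (1 / 3).
(1 / 3) = 1. Collecting the sign factors: 1.
Product: (1)·(1) = 1.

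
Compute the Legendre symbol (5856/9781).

1

(5856/9781)
  = -(183/9781)    [9781 ≡ 5 mod 8 ⇒ (2/9781)^5 = -1]
  = -(9781/183)    [QR: 9781 ≡ 1 mod 4, sign kept]
  = -(82/183)    [9781 ≡ 82 mod 183]
  = -(41/183)    [183 ≡ 7 mod 8 ⇒ (2/183) = +1]
  = -(183/41)    [QR: 41 ≡ 1 mod 4, sign kept]
  = -(19/41)    [183 ≡ 19 mod 41]
  = -(41/19)    [QR: 41 ≡ 1 mod 4, sign kept]
  = -(3/19)    [41 ≡ 3 mod 19]
  = (19/3)    [QR: both ≡ 3 mod 4, sign flips]
  = (1/3)    [19 ≡ 1 mod 3]
  = 1    [(1/3) = 1]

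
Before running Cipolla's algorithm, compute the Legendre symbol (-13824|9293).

1

(-13824|9293)
  = (13824|9293)    [9293 ≡ 1 mod 4 ⇒ (-1|9293) = +1]
  = (4531|9293)    [13824 ≡ 4531 mod 9293]
  = (9293|4531)    [QR: 9293 ≡ 1 mod 4, sign kept]
  = (231|4531)    [9293 ≡ 231 mod 4531]
  = -(4531|231)    [QR: both ≡ 3 mod 4, sign flips]
  = -(142|231)    [4531 ≡ 142 mod 231]
  = -(71|231)    [231 ≡ 7 mod 8 ⇒ (2|231) = +1]
  = (231|71)    [QR: both ≡ 3 mod 4, sign flips]
  = (18|71)    [231 ≡ 18 mod 71]
  = (9|71)    [71 ≡ 7 mod 8 ⇒ (2|71) = +1]
  = (71|9)    [QR: 9 ≡ 1 mod 4, sign kept]
  = (8|9)    [71 ≡ 8 mod 9]
  = (1|9)    [9 ≡ 1 mod 8 ⇒ (2|9)^3 = +1]
  = 1    [(1|9) = 1]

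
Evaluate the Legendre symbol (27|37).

37 ≡ 1 (mod 4), so quadratic reciprocity gives (27|37) = (37|27). Reduce: 37 ≡ 10 (mod 27). Now have (10|27).
Factor out 2: 10 = 2·5. Since 27 ≡ 3 (mod 8), (2|27) = -1. Now have -(5|27).
5 ≡ 1 (mod 4), so quadratic reciprocity gives (5|27) = (27|5). Reduce: 27 ≡ 2 (mod 5). Now have -(2|5).
Factor out 2: 2 = 2. Since 5 ≡ 5 (mod 8), (2|5) = -1. Now have (1|5).
(1|5) = 1. Collecting the sign factors: 1.

1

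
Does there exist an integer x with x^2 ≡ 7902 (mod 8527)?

Factor out 2: 7902 = 2·3951. Since 8527 ≡ 7 (mod 8), (2|8527) = +1. Now have (3951|8527).
Both 3951 ≡ 3 and 8527 ≡ 3 (mod 4), so reciprocity gives (3951|8527) = -(8527|3951). Reduce: 8527 ≡ 625 (mod 3951). Now have -(625|3951).
625 ≡ 1 (mod 4), so quadratic reciprocity gives (625|3951) = (3951|625). Reduce: 3951 ≡ 201 (mod 625). Now have -(201|625).
201 ≡ 1 (mod 4), so quadratic reciprocity gives (201|625) = (625|201). Reduce: 625 ≡ 22 (mod 201). Now have -(22|201).
Factor out 2: 22 = 2·11. Since 201 ≡ 1 (mod 8), (2|201) = +1. Now have -(11|201).
201 ≡ 1 (mod 4), so quadratic reciprocity gives (11|201) = (201|11). Reduce: 201 ≡ 3 (mod 11). Now have -(3|11).
Both 3 ≡ 3 and 11 ≡ 3 (mod 4), so reciprocity gives (3|11) = -(11|3). Reduce: 11 ≡ 2 (mod 3). Now have (2|3).
Factor out 2: 2 = 2. Since 3 ≡ 3 (mod 8), (2|3) = -1. Now have -(1|3).
(1|3) = 1. Collecting the sign factors: -1.
(7902|8527) = -1, and 8527 is prime, so 7902 is not a quadratic residue mod 8527.

no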